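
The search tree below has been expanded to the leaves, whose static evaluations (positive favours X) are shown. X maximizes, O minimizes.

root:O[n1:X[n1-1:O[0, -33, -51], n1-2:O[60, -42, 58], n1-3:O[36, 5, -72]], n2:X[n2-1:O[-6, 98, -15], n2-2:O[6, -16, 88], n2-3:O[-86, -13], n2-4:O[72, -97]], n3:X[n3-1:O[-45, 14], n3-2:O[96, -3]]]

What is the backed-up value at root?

-42

n1-1 (O): min(0, -33, -51) = -51
n1-2 (O): min(60, -42, 58) = -42
n1-3 (O): min(36, 5, -72) = -72
n1 (X): max(-51, -42, -72) = -42
n2-1 (O): min(-6, 98, -15) = -15
n2-2 (O): min(6, -16, 88) = -16
n2-3 (O): min(-86, -13) = -86
n2-4 (O): min(72, -97) = -97
n2 (X): max(-15, -16, -86, -97) = -15
n3-1 (O): min(-45, 14) = -45
n3-2 (O): min(96, -3) = -3
n3 (X): max(-45, -3) = -3
root (O): min(-42, -15, -3) = -42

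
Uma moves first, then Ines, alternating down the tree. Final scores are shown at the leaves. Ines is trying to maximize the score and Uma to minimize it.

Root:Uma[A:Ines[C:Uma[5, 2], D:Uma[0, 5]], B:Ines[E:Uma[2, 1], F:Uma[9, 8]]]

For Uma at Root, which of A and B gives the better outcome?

A

C (Uma): min(5, 2) = 2
D (Uma): min(0, 5) = 0
A (Ines): max(2, 0) = 2
E (Uma): min(2, 1) = 1
F (Uma): min(9, 8) = 8
B (Ines): max(1, 8) = 8
Uma prefers the lower value; A=2, B=8. A is better since 2 < 8.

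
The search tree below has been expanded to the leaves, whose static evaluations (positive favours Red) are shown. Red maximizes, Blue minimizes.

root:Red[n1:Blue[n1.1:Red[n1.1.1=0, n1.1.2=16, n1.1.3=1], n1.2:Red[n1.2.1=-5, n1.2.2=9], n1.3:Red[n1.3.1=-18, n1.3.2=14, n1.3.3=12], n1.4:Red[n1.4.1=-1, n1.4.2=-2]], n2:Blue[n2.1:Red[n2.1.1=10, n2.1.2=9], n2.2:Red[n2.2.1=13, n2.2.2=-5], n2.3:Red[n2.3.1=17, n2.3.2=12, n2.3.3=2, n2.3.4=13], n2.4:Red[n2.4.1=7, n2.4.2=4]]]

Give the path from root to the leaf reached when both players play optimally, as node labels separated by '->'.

root -> n2 -> n2.4 -> n2.4.1

n1.1 (Red): max(0, 16, 1) = 16
n1.2 (Red): max(-5, 9) = 9
n1.3 (Red): max(-18, 14, 12) = 14
n1.4 (Red): max(-1, -2) = -1
n1 (Blue): min(16, 9, 14, -1) = -1
n2.1 (Red): max(10, 9) = 10
n2.2 (Red): max(13, -5) = 13
n2.3 (Red): max(17, 12, 2, 13) = 17
n2.4 (Red): max(7, 4) = 7
n2 (Blue): min(10, 13, 17, 7) = 7
root (Red): max(-1, 7) = 7
At root, Red picks n2 (highest: 7).
At n2, Blue picks n2.4 (lowest: 7).
At n2.4, Red picks n2.4.1 (highest: 7).
Terminal value 7.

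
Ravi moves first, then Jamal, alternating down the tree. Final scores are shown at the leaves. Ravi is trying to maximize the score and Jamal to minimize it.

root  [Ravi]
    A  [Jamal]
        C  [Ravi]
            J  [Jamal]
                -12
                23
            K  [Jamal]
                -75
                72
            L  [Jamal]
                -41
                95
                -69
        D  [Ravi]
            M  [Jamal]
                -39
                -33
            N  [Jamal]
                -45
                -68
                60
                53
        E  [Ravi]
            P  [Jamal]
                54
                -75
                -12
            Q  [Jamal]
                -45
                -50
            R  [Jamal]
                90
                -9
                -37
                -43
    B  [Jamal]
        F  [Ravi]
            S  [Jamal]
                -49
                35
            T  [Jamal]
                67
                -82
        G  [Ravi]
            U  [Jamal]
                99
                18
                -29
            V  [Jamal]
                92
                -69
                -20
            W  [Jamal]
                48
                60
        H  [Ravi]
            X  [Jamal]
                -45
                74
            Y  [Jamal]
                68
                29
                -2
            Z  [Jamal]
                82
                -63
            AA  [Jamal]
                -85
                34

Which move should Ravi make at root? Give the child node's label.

A

J (Jamal): min(-12, 23) = -12
K (Jamal): min(-75, 72) = -75
L (Jamal): min(-41, 95, -69) = -69
C (Ravi): max(-12, -75, -69) = -12
M (Jamal): min(-39, -33) = -39
N (Jamal): min(-45, -68, 60, 53) = -68
D (Ravi): max(-39, -68) = -39
P (Jamal): min(54, -75, -12) = -75
Q (Jamal): min(-45, -50) = -50
R (Jamal): min(90, -9, -37, -43) = -43
E (Ravi): max(-75, -50, -43) = -43
A (Jamal): min(-12, -39, -43) = -43
S (Jamal): min(-49, 35) = -49
T (Jamal): min(67, -82) = -82
F (Ravi): max(-49, -82) = -49
U (Jamal): min(99, 18, -29) = -29
V (Jamal): min(92, -69, -20) = -69
W (Jamal): min(48, 60) = 48
G (Ravi): max(-29, -69, 48) = 48
X (Jamal): min(-45, 74) = -45
Y (Jamal): min(68, 29, -2) = -2
Z (Jamal): min(82, -63) = -63
AA (Jamal): min(-85, 34) = -85
H (Ravi): max(-45, -2, -63, -85) = -2
B (Jamal): min(-49, 48, -2) = -49
root (Ravi): max(-43, -49) = -43
Ravi at root wants the highest of {A=-43, B=-49}, so chooses A.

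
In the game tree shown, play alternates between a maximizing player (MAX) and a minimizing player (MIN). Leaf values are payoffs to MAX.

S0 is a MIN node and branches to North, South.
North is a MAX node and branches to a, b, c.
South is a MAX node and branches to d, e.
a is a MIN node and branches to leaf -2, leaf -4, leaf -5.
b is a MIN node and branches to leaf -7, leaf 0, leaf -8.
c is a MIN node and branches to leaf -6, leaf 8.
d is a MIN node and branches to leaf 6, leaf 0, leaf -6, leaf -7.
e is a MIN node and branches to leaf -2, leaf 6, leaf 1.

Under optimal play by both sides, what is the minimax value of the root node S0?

a (MIN): min(-2, -4, -5) = -5
b (MIN): min(-7, 0, -8) = -8
c (MIN): min(-6, 8) = -6
North (MAX): max(-5, -8, -6) = -5
d (MIN): min(6, 0, -6, -7) = -7
e (MIN): min(-2, 6, 1) = -2
South (MAX): max(-7, -2) = -2
S0 (MIN): min(-5, -2) = -5

-5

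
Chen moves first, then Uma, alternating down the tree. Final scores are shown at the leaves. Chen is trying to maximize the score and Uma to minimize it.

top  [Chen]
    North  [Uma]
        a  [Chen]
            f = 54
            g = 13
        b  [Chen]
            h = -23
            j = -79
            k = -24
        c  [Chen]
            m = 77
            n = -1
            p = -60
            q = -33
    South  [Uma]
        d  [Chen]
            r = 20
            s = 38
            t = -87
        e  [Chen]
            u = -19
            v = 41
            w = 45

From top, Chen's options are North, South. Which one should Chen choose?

a (Chen): max(54, 13) = 54
b (Chen): max(-23, -79, -24) = -23
c (Chen): max(77, -1, -60, -33) = 77
North (Uma): min(54, -23, 77) = -23
d (Chen): max(20, 38, -87) = 38
e (Chen): max(-19, 41, 45) = 45
South (Uma): min(38, 45) = 38
top (Chen): max(-23, 38) = 38
Chen at top wants the highest of {North=-23, South=38}, so chooses South.

South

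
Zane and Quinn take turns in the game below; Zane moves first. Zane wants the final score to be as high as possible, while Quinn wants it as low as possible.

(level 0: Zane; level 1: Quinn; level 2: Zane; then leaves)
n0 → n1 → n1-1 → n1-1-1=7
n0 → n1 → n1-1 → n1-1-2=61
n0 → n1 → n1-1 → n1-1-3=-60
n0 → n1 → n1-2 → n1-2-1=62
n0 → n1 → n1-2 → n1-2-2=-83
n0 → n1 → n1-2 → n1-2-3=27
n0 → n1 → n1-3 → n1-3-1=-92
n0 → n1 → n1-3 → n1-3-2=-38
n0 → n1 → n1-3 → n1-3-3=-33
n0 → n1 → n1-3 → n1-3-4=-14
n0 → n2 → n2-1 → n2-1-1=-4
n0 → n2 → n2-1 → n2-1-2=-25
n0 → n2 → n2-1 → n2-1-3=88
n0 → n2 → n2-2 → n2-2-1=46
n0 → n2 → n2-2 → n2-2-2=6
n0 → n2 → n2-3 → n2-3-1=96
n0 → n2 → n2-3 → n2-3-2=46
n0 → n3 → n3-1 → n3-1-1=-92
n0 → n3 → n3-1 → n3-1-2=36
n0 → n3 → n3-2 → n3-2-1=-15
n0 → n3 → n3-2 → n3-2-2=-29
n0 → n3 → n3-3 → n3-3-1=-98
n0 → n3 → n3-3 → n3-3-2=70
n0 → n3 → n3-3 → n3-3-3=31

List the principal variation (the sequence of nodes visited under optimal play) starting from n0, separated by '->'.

n0 -> n2 -> n2-2 -> n2-2-1

n1-1 (Zane): max(7, 61, -60) = 61
n1-2 (Zane): max(62, -83, 27) = 62
n1-3 (Zane): max(-92, -38, -33, -14) = -14
n1 (Quinn): min(61, 62, -14) = -14
n2-1 (Zane): max(-4, -25, 88) = 88
n2-2 (Zane): max(46, 6) = 46
n2-3 (Zane): max(96, 46) = 96
n2 (Quinn): min(88, 46, 96) = 46
n3-1 (Zane): max(-92, 36) = 36
n3-2 (Zane): max(-15, -29) = -15
n3-3 (Zane): max(-98, 70, 31) = 70
n3 (Quinn): min(36, -15, 70) = -15
n0 (Zane): max(-14, 46, -15) = 46
At n0, Zane picks n2 (highest: 46).
At n2, Quinn picks n2-2 (lowest: 46).
At n2-2, Zane picks n2-2-1 (highest: 46).
Terminal value 46.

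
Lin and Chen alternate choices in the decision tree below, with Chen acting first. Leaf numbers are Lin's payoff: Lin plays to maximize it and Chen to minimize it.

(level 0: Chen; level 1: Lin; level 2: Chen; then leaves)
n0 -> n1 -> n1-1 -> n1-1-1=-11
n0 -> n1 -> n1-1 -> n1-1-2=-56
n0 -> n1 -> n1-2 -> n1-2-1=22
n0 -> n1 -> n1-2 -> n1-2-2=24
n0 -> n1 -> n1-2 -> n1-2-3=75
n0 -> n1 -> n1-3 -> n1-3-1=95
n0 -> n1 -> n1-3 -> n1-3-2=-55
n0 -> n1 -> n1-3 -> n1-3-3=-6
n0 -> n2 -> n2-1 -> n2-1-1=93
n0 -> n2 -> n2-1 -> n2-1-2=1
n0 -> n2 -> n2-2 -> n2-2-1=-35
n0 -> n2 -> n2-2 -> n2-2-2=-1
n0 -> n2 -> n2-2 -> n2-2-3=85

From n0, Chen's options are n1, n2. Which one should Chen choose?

n1-1 (Chen): min(-11, -56) = -56
n1-2 (Chen): min(22, 24, 75) = 22
n1-3 (Chen): min(95, -55, -6) = -55
n1 (Lin): max(-56, 22, -55) = 22
n2-1 (Chen): min(93, 1) = 1
n2-2 (Chen): min(-35, -1, 85) = -35
n2 (Lin): max(1, -35) = 1
n0 (Chen): min(22, 1) = 1
Chen at n0 wants the lowest of {n1=22, n2=1}, so chooses n2.

n2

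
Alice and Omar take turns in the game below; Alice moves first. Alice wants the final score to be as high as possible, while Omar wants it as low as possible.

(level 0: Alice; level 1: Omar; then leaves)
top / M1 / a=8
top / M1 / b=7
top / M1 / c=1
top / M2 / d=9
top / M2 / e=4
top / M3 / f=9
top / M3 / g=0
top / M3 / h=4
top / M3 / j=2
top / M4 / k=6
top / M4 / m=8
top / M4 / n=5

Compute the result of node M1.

M1 (Omar): min(8, 7, 1) = 1

1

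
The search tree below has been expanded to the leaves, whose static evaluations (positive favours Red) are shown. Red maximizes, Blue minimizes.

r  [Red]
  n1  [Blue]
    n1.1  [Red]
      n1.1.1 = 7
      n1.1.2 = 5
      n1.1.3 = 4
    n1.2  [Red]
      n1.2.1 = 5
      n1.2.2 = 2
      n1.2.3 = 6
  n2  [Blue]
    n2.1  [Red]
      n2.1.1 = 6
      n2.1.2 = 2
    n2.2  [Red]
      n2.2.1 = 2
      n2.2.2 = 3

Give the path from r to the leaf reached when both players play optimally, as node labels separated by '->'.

r -> n1 -> n1.2 -> n1.2.3

n1.1 (Red): max(7, 5, 4) = 7
n1.2 (Red): max(5, 2, 6) = 6
n1 (Blue): min(7, 6) = 6
n2.1 (Red): max(6, 2) = 6
n2.2 (Red): max(2, 3) = 3
n2 (Blue): min(6, 3) = 3
r (Red): max(6, 3) = 6
At r, Red picks n1 (highest: 6).
At n1, Blue picks n1.2 (lowest: 6).
At n1.2, Red picks n1.2.3 (highest: 6).
Terminal value 6.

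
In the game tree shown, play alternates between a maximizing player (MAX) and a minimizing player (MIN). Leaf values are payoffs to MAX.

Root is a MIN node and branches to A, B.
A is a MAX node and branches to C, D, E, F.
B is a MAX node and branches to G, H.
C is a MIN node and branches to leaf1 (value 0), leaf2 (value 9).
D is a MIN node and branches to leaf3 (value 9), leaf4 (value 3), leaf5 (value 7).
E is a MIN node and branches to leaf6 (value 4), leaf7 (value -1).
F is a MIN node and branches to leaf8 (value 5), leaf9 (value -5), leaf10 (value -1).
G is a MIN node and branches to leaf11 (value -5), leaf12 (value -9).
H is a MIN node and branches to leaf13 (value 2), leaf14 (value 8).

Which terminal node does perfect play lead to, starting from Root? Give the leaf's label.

leaf13

C (MIN): min(0, 9) = 0
D (MIN): min(9, 3, 7) = 3
E (MIN): min(4, -1) = -1
F (MIN): min(5, -5, -1) = -5
A (MAX): max(0, 3, -1, -5) = 3
G (MIN): min(-5, -9) = -9
H (MIN): min(2, 8) = 2
B (MAX): max(-9, 2) = 2
Root (MIN): min(3, 2) = 2
At Root, MIN picks B (lowest: 2).
At B, MAX picks H (highest: 2).
At H, MIN picks leaf13 (lowest: 2).
Terminal value 2.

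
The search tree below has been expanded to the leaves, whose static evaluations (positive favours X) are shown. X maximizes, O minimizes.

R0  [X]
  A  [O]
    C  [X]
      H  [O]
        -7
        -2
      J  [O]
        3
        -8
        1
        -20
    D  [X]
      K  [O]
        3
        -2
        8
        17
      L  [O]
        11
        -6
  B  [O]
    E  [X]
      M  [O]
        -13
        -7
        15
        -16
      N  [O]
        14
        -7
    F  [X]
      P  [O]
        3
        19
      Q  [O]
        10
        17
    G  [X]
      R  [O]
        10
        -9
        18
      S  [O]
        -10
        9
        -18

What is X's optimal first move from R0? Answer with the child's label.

A

H (O): min(-7, -2) = -7
J (O): min(3, -8, 1, -20) = -20
C (X): max(-7, -20) = -7
K (O): min(3, -2, 8, 17) = -2
L (O): min(11, -6) = -6
D (X): max(-2, -6) = -2
A (O): min(-7, -2) = -7
M (O): min(-13, -7, 15, -16) = -16
N (O): min(14, -7) = -7
E (X): max(-16, -7) = -7
P (O): min(3, 19) = 3
Q (O): min(10, 17) = 10
F (X): max(3, 10) = 10
R (O): min(10, -9, 18) = -9
S (O): min(-10, 9, -18) = -18
G (X): max(-9, -18) = -9
B (O): min(-7, 10, -9) = -9
R0 (X): max(-7, -9) = -7
X at R0 wants the highest of {A=-7, B=-9}, so chooses A.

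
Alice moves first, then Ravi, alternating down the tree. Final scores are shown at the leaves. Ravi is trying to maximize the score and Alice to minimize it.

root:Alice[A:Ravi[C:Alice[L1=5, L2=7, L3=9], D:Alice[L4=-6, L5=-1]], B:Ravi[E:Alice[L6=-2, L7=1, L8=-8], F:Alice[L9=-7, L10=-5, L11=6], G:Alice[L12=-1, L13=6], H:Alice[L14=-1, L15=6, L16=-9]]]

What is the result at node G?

G (Alice): min(-1, 6) = -1

-1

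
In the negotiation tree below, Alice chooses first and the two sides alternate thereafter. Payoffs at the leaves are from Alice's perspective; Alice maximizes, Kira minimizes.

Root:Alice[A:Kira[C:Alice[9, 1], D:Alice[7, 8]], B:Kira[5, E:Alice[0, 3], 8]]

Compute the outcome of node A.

C (Alice): max(9, 1) = 9
D (Alice): max(7, 8) = 8
A (Kira): min(9, 8) = 8

8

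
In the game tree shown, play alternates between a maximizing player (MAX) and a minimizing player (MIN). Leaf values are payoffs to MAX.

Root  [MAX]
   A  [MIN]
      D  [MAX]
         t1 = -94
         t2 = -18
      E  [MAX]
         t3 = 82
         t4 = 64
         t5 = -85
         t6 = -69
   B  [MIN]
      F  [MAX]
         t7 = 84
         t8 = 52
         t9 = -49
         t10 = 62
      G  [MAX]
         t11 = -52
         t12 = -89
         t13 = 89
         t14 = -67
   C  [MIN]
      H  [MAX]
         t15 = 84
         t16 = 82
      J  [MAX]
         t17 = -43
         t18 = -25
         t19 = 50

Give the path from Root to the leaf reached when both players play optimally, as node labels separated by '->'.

D (MAX): max(-94, -18) = -18
E (MAX): max(82, 64, -85, -69) = 82
A (MIN): min(-18, 82) = -18
F (MAX): max(84, 52, -49, 62) = 84
G (MAX): max(-52, -89, 89, -67) = 89
B (MIN): min(84, 89) = 84
H (MAX): max(84, 82) = 84
J (MAX): max(-43, -25, 50) = 50
C (MIN): min(84, 50) = 50
Root (MAX): max(-18, 84, 50) = 84
At Root, MAX picks B (highest: 84).
At B, MIN picks F (lowest: 84).
At F, MAX picks t7 (highest: 84).
Terminal value 84.

Root -> B -> F -> t7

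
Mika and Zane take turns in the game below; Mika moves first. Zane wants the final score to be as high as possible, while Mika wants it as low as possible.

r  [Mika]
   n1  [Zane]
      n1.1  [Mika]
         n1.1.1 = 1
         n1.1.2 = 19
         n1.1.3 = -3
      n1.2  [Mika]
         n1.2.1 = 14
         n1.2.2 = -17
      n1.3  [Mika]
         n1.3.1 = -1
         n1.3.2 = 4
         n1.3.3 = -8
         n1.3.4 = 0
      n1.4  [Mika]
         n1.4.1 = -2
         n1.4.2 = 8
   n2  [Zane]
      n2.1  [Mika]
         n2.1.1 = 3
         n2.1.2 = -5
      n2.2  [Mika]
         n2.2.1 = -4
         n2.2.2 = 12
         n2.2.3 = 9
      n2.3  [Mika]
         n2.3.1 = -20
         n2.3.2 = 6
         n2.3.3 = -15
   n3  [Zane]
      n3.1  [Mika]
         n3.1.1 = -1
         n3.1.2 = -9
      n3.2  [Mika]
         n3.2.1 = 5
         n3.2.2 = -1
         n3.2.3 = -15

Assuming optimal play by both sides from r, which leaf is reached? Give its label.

n3.1.2

n1.1 (Mika): min(1, 19, -3) = -3
n1.2 (Mika): min(14, -17) = -17
n1.3 (Mika): min(-1, 4, -8, 0) = -8
n1.4 (Mika): min(-2, 8) = -2
n1 (Zane): max(-3, -17, -8, -2) = -2
n2.1 (Mika): min(3, -5) = -5
n2.2 (Mika): min(-4, 12, 9) = -4
n2.3 (Mika): min(-20, 6, -15) = -20
n2 (Zane): max(-5, -4, -20) = -4
n3.1 (Mika): min(-1, -9) = -9
n3.2 (Mika): min(5, -1, -15) = -15
n3 (Zane): max(-9, -15) = -9
r (Mika): min(-2, -4, -9) = -9
At r, Mika picks n3 (lowest: -9).
At n3, Zane picks n3.1 (highest: -9).
At n3.1, Mika picks n3.1.2 (lowest: -9).
Terminal value -9.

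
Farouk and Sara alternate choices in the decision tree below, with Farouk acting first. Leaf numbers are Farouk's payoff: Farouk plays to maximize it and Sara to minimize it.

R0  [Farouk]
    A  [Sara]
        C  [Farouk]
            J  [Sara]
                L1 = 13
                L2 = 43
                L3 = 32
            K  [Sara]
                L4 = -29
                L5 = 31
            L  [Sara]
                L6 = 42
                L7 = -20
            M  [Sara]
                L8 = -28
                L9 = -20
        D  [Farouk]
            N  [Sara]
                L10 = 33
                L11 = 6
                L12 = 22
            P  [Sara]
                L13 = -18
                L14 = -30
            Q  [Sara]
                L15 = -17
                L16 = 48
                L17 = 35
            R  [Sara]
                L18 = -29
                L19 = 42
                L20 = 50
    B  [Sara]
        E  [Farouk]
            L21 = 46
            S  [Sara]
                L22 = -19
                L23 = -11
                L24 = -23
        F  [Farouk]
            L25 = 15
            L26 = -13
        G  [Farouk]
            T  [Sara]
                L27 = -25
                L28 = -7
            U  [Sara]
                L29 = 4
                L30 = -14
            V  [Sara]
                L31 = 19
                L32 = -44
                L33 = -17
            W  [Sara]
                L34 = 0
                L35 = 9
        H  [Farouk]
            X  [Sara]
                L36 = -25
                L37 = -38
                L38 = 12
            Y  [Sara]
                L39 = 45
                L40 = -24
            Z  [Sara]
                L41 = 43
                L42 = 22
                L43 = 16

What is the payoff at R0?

6

J (Sara): min(13, 43, 32) = 13
K (Sara): min(-29, 31) = -29
L (Sara): min(42, -20) = -20
M (Sara): min(-28, -20) = -28
C (Farouk): max(13, -29, -20, -28) = 13
N (Sara): min(33, 6, 22) = 6
P (Sara): min(-18, -30) = -30
Q (Sara): min(-17, 48, 35) = -17
R (Sara): min(-29, 42, 50) = -29
D (Farouk): max(6, -30, -17, -29) = 6
A (Sara): min(13, 6) = 6
S (Sara): min(-19, -11, -23) = -23
E (Farouk): max(46, -23) = 46
F (Farouk): max(15, -13) = 15
T (Sara): min(-25, -7) = -25
U (Sara): min(4, -14) = -14
V (Sara): min(19, -44, -17) = -44
W (Sara): min(0, 9) = 0
G (Farouk): max(-25, -14, -44, 0) = 0
X (Sara): min(-25, -38, 12) = -38
Y (Sara): min(45, -24) = -24
Z (Sara): min(43, 22, 16) = 16
H (Farouk): max(-38, -24, 16) = 16
B (Sara): min(46, 15, 0, 16) = 0
R0 (Farouk): max(6, 0) = 6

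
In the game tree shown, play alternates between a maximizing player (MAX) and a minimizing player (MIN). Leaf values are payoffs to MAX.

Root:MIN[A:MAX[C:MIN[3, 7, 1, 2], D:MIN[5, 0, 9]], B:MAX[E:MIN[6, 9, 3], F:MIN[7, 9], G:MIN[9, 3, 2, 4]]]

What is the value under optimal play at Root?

C (MIN): min(3, 7, 1, 2) = 1
D (MIN): min(5, 0, 9) = 0
A (MAX): max(1, 0) = 1
E (MIN): min(6, 9, 3) = 3
F (MIN): min(7, 9) = 7
G (MIN): min(9, 3, 2, 4) = 2
B (MAX): max(3, 7, 2) = 7
Root (MIN): min(1, 7) = 1

1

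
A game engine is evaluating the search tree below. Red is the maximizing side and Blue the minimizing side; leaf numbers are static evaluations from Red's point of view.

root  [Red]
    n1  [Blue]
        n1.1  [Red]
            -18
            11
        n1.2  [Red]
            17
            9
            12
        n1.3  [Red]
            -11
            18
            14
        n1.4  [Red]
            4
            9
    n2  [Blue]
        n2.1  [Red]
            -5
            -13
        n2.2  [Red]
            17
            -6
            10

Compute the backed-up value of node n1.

n1.1 (Red): max(-18, 11) = 11
n1.2 (Red): max(17, 9, 12) = 17
n1.3 (Red): max(-11, 18, 14) = 18
n1.4 (Red): max(4, 9) = 9
n1 (Blue): min(11, 17, 18, 9) = 9

9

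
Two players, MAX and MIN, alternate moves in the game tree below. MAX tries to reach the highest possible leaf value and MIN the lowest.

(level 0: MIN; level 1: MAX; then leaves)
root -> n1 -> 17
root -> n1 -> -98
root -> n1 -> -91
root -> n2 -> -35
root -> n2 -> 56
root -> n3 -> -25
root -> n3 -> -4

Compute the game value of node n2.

56

n2 (MAX): max(-35, 56) = 56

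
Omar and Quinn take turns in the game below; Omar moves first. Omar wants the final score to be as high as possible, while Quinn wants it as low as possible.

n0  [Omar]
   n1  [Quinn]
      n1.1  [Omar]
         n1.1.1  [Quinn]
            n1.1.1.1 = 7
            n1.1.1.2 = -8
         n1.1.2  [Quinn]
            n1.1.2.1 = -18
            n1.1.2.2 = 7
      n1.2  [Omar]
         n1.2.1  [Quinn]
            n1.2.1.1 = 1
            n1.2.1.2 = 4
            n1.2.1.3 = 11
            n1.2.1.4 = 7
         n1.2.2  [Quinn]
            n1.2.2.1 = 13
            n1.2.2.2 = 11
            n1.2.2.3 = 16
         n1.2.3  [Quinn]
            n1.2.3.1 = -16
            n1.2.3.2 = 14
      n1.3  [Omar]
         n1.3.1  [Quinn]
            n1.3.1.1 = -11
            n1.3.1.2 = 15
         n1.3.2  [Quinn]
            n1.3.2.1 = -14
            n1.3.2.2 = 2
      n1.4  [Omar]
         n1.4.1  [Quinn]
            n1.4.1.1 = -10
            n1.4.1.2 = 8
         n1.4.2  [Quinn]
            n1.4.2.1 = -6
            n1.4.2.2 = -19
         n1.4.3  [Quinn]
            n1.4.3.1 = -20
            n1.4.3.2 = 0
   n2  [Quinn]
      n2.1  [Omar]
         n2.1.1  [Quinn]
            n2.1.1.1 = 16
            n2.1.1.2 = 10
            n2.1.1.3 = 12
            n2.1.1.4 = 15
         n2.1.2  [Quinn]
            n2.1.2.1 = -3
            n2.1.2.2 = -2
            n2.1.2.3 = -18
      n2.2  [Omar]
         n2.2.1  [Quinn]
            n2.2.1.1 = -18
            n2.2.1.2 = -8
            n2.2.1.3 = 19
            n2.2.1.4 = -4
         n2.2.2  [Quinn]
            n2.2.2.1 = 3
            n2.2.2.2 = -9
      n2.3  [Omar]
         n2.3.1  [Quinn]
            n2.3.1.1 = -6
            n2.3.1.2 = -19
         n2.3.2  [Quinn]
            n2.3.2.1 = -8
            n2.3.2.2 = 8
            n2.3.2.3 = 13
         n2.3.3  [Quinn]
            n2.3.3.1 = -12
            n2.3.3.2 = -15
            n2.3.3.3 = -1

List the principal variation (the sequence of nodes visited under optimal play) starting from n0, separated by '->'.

n0 -> n2 -> n2.2 -> n2.2.2 -> n2.2.2.2

n1.1.1 (Quinn): min(7, -8) = -8
n1.1.2 (Quinn): min(-18, 7) = -18
n1.1 (Omar): max(-8, -18) = -8
n1.2.1 (Quinn): min(1, 4, 11, 7) = 1
n1.2.2 (Quinn): min(13, 11, 16) = 11
n1.2.3 (Quinn): min(-16, 14) = -16
n1.2 (Omar): max(1, 11, -16) = 11
n1.3.1 (Quinn): min(-11, 15) = -11
n1.3.2 (Quinn): min(-14, 2) = -14
n1.3 (Omar): max(-11, -14) = -11
n1.4.1 (Quinn): min(-10, 8) = -10
n1.4.2 (Quinn): min(-6, -19) = -19
n1.4.3 (Quinn): min(-20, 0) = -20
n1.4 (Omar): max(-10, -19, -20) = -10
n1 (Quinn): min(-8, 11, -11, -10) = -11
n2.1.1 (Quinn): min(16, 10, 12, 15) = 10
n2.1.2 (Quinn): min(-3, -2, -18) = -18
n2.1 (Omar): max(10, -18) = 10
n2.2.1 (Quinn): min(-18, -8, 19, -4) = -18
n2.2.2 (Quinn): min(3, -9) = -9
n2.2 (Omar): max(-18, -9) = -9
n2.3.1 (Quinn): min(-6, -19) = -19
n2.3.2 (Quinn): min(-8, 8, 13) = -8
n2.3.3 (Quinn): min(-12, -15, -1) = -15
n2.3 (Omar): max(-19, -8, -15) = -8
n2 (Quinn): min(10, -9, -8) = -9
n0 (Omar): max(-11, -9) = -9
At n0, Omar picks n2 (highest: -9).
At n2, Quinn picks n2.2 (lowest: -9).
At n2.2, Omar picks n2.2.2 (highest: -9).
At n2.2.2, Quinn picks n2.2.2.2 (lowest: -9).
Terminal value -9.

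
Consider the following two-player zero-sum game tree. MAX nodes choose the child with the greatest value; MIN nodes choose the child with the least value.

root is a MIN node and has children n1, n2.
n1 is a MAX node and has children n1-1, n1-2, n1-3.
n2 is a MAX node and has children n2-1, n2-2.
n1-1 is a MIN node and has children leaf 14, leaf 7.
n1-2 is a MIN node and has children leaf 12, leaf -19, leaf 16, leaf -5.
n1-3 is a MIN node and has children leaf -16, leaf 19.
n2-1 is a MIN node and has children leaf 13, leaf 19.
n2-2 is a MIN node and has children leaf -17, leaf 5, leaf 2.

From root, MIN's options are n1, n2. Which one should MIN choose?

n1

n1-1 (MIN): min(14, 7) = 7
n1-2 (MIN): min(12, -19, 16, -5) = -19
n1-3 (MIN): min(-16, 19) = -16
n1 (MAX): max(7, -19, -16) = 7
n2-1 (MIN): min(13, 19) = 13
n2-2 (MIN): min(-17, 5, 2) = -17
n2 (MAX): max(13, -17) = 13
root (MIN): min(7, 13) = 7
MIN at root wants the lowest of {n1=7, n2=13}, so chooses n1.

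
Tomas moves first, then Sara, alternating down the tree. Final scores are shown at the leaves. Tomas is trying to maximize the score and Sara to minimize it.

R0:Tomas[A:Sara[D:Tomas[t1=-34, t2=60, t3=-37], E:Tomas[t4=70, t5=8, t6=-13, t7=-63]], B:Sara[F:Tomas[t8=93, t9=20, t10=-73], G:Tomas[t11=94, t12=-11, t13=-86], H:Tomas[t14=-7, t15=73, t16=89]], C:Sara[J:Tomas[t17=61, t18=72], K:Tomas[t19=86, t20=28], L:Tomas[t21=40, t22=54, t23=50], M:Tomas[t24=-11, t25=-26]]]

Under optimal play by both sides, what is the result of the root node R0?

D (Tomas): max(-34, 60, -37) = 60
E (Tomas): max(70, 8, -13, -63) = 70
A (Sara): min(60, 70) = 60
F (Tomas): max(93, 20, -73) = 93
G (Tomas): max(94, -11, -86) = 94
H (Tomas): max(-7, 73, 89) = 89
B (Sara): min(93, 94, 89) = 89
J (Tomas): max(61, 72) = 72
K (Tomas): max(86, 28) = 86
L (Tomas): max(40, 54, 50) = 54
M (Tomas): max(-11, -26) = -11
C (Sara): min(72, 86, 54, -11) = -11
R0 (Tomas): max(60, 89, -11) = 89

89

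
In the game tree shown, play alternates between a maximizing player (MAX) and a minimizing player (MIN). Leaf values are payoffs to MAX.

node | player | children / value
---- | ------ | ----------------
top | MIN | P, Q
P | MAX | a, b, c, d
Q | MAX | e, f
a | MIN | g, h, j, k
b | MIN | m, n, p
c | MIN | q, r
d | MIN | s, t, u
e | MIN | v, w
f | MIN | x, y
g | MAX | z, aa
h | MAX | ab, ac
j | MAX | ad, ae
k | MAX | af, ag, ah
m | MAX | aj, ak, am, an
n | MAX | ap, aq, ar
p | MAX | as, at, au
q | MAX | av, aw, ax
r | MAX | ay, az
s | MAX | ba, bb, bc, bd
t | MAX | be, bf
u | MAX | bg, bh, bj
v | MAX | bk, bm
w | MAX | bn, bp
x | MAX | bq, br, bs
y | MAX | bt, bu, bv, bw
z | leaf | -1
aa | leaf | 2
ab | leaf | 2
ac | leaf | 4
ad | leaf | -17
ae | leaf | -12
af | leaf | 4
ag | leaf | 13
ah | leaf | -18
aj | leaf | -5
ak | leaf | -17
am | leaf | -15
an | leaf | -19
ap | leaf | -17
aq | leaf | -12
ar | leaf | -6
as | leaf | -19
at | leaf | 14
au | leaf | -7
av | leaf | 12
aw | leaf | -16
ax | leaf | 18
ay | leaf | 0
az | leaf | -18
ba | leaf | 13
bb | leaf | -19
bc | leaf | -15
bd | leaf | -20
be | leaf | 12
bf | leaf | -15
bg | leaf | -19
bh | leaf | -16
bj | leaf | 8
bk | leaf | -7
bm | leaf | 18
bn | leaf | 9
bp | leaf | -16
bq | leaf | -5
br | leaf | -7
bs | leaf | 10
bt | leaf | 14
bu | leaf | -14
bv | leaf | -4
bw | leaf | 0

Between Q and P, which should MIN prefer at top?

v (MAX): max(-7, 18) = 18
w (MAX): max(9, -16) = 9
e (MIN): min(18, 9) = 9
x (MAX): max(-5, -7, 10) = 10
y (MAX): max(14, -14, -4, 0) = 14
f (MIN): min(10, 14) = 10
Q (MAX): max(9, 10) = 10
g (MAX): max(-1, 2) = 2
h (MAX): max(2, 4) = 4
j (MAX): max(-17, -12) = -12
k (MAX): max(4, 13, -18) = 13
a (MIN): min(2, 4, -12, 13) = -12
m (MAX): max(-5, -17, -15, -19) = -5
n (MAX): max(-17, -12, -6) = -6
p (MAX): max(-19, 14, -7) = 14
b (MIN): min(-5, -6, 14) = -6
q (MAX): max(12, -16, 18) = 18
r (MAX): max(0, -18) = 0
c (MIN): min(18, 0) = 0
s (MAX): max(13, -19, -15, -20) = 13
t (MAX): max(12, -15) = 12
u (MAX): max(-19, -16, 8) = 8
d (MIN): min(13, 12, 8) = 8
P (MAX): max(-12, -6, 0, 8) = 8
MIN prefers the lower value; Q=10, P=8. P is better since 8 < 10.

P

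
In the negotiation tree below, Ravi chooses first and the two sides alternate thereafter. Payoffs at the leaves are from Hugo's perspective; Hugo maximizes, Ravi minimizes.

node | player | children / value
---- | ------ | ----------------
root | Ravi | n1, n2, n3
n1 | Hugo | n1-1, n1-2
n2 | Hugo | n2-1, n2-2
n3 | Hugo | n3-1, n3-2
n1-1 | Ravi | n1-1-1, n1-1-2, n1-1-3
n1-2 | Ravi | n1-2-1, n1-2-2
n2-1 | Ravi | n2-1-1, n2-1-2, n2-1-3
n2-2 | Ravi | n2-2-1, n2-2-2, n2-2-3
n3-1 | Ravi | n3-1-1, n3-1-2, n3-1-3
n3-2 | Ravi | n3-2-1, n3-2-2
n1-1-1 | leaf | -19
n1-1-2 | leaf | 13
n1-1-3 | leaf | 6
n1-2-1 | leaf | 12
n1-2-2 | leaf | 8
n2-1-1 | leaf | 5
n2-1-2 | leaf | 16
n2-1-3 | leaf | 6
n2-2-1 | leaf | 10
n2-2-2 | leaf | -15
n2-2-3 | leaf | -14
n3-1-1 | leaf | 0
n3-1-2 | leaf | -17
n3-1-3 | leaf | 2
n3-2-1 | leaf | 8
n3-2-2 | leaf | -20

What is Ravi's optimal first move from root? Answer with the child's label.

n1-1 (Ravi): min(-19, 13, 6) = -19
n1-2 (Ravi): min(12, 8) = 8
n1 (Hugo): max(-19, 8) = 8
n2-1 (Ravi): min(5, 16, 6) = 5
n2-2 (Ravi): min(10, -15, -14) = -15
n2 (Hugo): max(5, -15) = 5
n3-1 (Ravi): min(0, -17, 2) = -17
n3-2 (Ravi): min(8, -20) = -20
n3 (Hugo): max(-17, -20) = -17
root (Ravi): min(8, 5, -17) = -17
Ravi at root wants the lowest of {n1=8, n2=5, n3=-17}, so chooses n3.

n3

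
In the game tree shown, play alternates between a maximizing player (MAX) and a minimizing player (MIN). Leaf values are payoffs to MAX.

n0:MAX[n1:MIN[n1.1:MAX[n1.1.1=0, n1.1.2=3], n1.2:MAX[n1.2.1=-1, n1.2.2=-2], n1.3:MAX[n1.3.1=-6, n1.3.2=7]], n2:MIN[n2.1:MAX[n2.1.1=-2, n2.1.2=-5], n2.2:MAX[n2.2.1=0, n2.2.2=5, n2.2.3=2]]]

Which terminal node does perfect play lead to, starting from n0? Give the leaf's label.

n1.1 (MAX): max(0, 3) = 3
n1.2 (MAX): max(-1, -2) = -1
n1.3 (MAX): max(-6, 7) = 7
n1 (MIN): min(3, -1, 7) = -1
n2.1 (MAX): max(-2, -5) = -2
n2.2 (MAX): max(0, 5, 2) = 5
n2 (MIN): min(-2, 5) = -2
n0 (MAX): max(-1, -2) = -1
At n0, MAX picks n1 (highest: -1).
At n1, MIN picks n1.2 (lowest: -1).
At n1.2, MAX picks n1.2.1 (highest: -1).
Terminal value -1.

n1.2.1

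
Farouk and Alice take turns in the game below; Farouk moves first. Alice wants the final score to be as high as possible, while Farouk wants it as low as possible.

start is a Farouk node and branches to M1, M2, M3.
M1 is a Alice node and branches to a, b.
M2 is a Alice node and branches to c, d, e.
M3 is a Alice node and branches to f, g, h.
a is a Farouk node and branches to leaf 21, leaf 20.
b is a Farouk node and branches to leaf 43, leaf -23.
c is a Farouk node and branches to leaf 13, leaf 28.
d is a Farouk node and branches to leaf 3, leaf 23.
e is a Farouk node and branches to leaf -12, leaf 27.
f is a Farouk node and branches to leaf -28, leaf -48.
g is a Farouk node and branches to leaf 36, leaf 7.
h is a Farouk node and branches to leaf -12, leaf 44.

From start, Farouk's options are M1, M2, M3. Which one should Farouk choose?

a (Farouk): min(21, 20) = 20
b (Farouk): min(43, -23) = -23
M1 (Alice): max(20, -23) = 20
c (Farouk): min(13, 28) = 13
d (Farouk): min(3, 23) = 3
e (Farouk): min(-12, 27) = -12
M2 (Alice): max(13, 3, -12) = 13
f (Farouk): min(-28, -48) = -48
g (Farouk): min(36, 7) = 7
h (Farouk): min(-12, 44) = -12
M3 (Alice): max(-48, 7, -12) = 7
start (Farouk): min(20, 13, 7) = 7
Farouk at start wants the lowest of {M1=20, M2=13, M3=7}, so chooses M3.

M3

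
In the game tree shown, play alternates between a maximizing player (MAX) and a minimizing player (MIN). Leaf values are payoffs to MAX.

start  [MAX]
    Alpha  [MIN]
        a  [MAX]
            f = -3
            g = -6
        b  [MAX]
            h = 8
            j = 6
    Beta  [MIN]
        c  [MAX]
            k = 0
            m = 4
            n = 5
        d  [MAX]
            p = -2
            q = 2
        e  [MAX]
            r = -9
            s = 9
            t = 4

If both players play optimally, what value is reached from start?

2

a (MAX): max(-3, -6) = -3
b (MAX): max(8, 6) = 8
Alpha (MIN): min(-3, 8) = -3
c (MAX): max(0, 4, 5) = 5
d (MAX): max(-2, 2) = 2
e (MAX): max(-9, 9, 4) = 9
Beta (MIN): min(5, 2, 9) = 2
start (MAX): max(-3, 2) = 2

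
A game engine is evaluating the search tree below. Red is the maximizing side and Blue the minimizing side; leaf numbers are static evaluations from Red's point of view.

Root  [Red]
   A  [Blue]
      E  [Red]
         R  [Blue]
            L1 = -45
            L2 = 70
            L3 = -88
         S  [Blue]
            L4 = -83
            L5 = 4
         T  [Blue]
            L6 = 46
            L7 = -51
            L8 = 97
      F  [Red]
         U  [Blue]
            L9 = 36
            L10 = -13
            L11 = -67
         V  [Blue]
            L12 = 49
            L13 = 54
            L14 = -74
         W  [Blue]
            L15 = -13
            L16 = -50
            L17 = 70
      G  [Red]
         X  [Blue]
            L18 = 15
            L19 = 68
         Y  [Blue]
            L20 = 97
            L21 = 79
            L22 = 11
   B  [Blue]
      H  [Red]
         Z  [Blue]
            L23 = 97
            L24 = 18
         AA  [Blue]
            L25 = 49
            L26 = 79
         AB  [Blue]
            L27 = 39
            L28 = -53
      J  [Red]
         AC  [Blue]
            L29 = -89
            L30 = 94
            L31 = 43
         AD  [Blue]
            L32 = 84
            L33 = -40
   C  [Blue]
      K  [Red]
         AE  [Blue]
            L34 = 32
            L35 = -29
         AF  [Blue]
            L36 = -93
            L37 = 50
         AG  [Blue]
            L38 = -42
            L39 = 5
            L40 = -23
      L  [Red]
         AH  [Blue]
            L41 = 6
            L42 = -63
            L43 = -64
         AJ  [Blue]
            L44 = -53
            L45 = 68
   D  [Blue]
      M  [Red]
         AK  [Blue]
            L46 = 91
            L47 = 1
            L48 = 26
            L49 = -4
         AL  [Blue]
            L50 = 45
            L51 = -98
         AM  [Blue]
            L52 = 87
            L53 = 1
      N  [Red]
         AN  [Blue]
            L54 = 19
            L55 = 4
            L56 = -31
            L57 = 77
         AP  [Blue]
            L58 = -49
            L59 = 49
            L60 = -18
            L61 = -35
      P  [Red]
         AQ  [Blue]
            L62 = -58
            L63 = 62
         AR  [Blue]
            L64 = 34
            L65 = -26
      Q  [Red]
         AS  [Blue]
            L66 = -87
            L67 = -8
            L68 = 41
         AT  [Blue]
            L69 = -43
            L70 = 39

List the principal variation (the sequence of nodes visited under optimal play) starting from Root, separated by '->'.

R (Blue): min(-45, 70, -88) = -88
S (Blue): min(-83, 4) = -83
T (Blue): min(46, -51, 97) = -51
E (Red): max(-88, -83, -51) = -51
U (Blue): min(36, -13, -67) = -67
V (Blue): min(49, 54, -74) = -74
W (Blue): min(-13, -50, 70) = -50
F (Red): max(-67, -74, -50) = -50
X (Blue): min(15, 68) = 15
Y (Blue): min(97, 79, 11) = 11
G (Red): max(15, 11) = 15
A (Blue): min(-51, -50, 15) = -51
Z (Blue): min(97, 18) = 18
AA (Blue): min(49, 79) = 49
AB (Blue): min(39, -53) = -53
H (Red): max(18, 49, -53) = 49
AC (Blue): min(-89, 94, 43) = -89
AD (Blue): min(84, -40) = -40
J (Red): max(-89, -40) = -40
B (Blue): min(49, -40) = -40
AE (Blue): min(32, -29) = -29
AF (Blue): min(-93, 50) = -93
AG (Blue): min(-42, 5, -23) = -42
K (Red): max(-29, -93, -42) = -29
AH (Blue): min(6, -63, -64) = -64
AJ (Blue): min(-53, 68) = -53
L (Red): max(-64, -53) = -53
C (Blue): min(-29, -53) = -53
AK (Blue): min(91, 1, 26, -4) = -4
AL (Blue): min(45, -98) = -98
AM (Blue): min(87, 1) = 1
M (Red): max(-4, -98, 1) = 1
AN (Blue): min(19, 4, -31, 77) = -31
AP (Blue): min(-49, 49, -18, -35) = -49
N (Red): max(-31, -49) = -31
AQ (Blue): min(-58, 62) = -58
AR (Blue): min(34, -26) = -26
P (Red): max(-58, -26) = -26
AS (Blue): min(-87, -8, 41) = -87
AT (Blue): min(-43, 39) = -43
Q (Red): max(-87, -43) = -43
D (Blue): min(1, -31, -26, -43) = -43
Root (Red): max(-51, -40, -53, -43) = -40
At Root, Red picks B (highest: -40).
At B, Blue picks J (lowest: -40).
At J, Red picks AD (highest: -40).
At AD, Blue picks L33 (lowest: -40).
Terminal value -40.

Root -> B -> J -> AD -> L33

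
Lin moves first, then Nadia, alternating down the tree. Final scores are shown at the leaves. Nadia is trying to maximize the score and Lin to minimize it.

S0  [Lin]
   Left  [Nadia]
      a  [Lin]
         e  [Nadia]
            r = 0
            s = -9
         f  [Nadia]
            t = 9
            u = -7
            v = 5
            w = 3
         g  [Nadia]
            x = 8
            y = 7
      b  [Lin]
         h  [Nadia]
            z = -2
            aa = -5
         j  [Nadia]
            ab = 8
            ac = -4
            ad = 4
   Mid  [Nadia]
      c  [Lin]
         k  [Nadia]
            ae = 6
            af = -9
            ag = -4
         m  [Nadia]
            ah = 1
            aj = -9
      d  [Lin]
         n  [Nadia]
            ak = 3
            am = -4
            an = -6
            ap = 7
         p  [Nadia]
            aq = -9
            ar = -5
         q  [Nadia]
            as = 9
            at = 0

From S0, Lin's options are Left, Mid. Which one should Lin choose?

Left

e (Nadia): max(0, -9) = 0
f (Nadia): max(9, -7, 5, 3) = 9
g (Nadia): max(8, 7) = 8
a (Lin): min(0, 9, 8) = 0
h (Nadia): max(-2, -5) = -2
j (Nadia): max(8, -4, 4) = 8
b (Lin): min(-2, 8) = -2
Left (Nadia): max(0, -2) = 0
k (Nadia): max(6, -9, -4) = 6
m (Nadia): max(1, -9) = 1
c (Lin): min(6, 1) = 1
n (Nadia): max(3, -4, -6, 7) = 7
p (Nadia): max(-9, -5) = -5
q (Nadia): max(9, 0) = 9
d (Lin): min(7, -5, 9) = -5
Mid (Nadia): max(1, -5) = 1
S0 (Lin): min(0, 1) = 0
Lin at S0 wants the lowest of {Left=0, Mid=1}, so chooses Left.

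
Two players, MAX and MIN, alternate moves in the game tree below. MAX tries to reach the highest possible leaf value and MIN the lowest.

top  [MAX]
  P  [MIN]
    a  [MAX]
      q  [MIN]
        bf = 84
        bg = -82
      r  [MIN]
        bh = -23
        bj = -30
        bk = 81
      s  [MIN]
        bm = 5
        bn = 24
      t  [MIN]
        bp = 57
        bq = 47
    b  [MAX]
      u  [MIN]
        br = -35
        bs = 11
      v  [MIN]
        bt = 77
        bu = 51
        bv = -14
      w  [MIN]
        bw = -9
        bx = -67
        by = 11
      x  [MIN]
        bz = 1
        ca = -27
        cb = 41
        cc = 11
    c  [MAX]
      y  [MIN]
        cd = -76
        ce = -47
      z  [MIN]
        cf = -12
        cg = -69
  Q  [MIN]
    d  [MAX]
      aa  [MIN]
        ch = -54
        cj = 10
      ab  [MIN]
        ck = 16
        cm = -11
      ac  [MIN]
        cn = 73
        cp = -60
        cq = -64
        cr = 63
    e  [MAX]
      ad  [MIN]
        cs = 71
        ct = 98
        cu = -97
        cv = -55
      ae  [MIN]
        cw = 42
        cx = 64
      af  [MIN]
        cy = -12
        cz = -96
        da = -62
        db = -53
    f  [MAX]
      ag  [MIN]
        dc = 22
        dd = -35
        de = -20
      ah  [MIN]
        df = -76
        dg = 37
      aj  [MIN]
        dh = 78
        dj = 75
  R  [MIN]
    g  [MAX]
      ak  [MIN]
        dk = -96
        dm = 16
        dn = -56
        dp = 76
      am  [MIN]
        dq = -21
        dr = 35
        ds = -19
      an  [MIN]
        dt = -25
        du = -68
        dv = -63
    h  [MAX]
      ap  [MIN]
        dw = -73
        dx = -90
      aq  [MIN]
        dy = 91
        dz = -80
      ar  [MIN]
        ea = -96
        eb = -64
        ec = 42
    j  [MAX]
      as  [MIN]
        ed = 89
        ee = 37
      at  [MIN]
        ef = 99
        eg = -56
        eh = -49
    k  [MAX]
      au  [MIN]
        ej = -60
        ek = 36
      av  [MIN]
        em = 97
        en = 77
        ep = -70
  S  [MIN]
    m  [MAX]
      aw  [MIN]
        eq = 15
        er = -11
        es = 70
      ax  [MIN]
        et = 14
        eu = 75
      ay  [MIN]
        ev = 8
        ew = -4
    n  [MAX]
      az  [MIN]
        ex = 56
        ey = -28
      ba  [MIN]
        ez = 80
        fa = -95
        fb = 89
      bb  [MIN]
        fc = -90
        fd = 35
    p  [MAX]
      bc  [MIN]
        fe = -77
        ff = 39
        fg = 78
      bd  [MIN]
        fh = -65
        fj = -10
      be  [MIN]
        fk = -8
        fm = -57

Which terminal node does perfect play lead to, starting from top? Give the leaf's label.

q (MIN): min(84, -82) = -82
r (MIN): min(-23, -30, 81) = -30
s (MIN): min(5, 24) = 5
t (MIN): min(57, 47) = 47
a (MAX): max(-82, -30, 5, 47) = 47
u (MIN): min(-35, 11) = -35
v (MIN): min(77, 51, -14) = -14
w (MIN): min(-9, -67, 11) = -67
x (MIN): min(1, -27, 41, 11) = -27
b (MAX): max(-35, -14, -67, -27) = -14
y (MIN): min(-76, -47) = -76
z (MIN): min(-12, -69) = -69
c (MAX): max(-76, -69) = -69
P (MIN): min(47, -14, -69) = -69
aa (MIN): min(-54, 10) = -54
ab (MIN): min(16, -11) = -11
ac (MIN): min(73, -60, -64, 63) = -64
d (MAX): max(-54, -11, -64) = -11
ad (MIN): min(71, 98, -97, -55) = -97
ae (MIN): min(42, 64) = 42
af (MIN): min(-12, -96, -62, -53) = -96
e (MAX): max(-97, 42, -96) = 42
ag (MIN): min(22, -35, -20) = -35
ah (MIN): min(-76, 37) = -76
aj (MIN): min(78, 75) = 75
f (MAX): max(-35, -76, 75) = 75
Q (MIN): min(-11, 42, 75) = -11
ak (MIN): min(-96, 16, -56, 76) = -96
am (MIN): min(-21, 35, -19) = -21
an (MIN): min(-25, -68, -63) = -68
g (MAX): max(-96, -21, -68) = -21
ap (MIN): min(-73, -90) = -90
aq (MIN): min(91, -80) = -80
ar (MIN): min(-96, -64, 42) = -96
h (MAX): max(-90, -80, -96) = -80
as (MIN): min(89, 37) = 37
at (MIN): min(99, -56, -49) = -56
j (MAX): max(37, -56) = 37
au (MIN): min(-60, 36) = -60
av (MIN): min(97, 77, -70) = -70
k (MAX): max(-60, -70) = -60
R (MIN): min(-21, -80, 37, -60) = -80
aw (MIN): min(15, -11, 70) = -11
ax (MIN): min(14, 75) = 14
ay (MIN): min(8, -4) = -4
m (MAX): max(-11, 14, -4) = 14
az (MIN): min(56, -28) = -28
ba (MIN): min(80, -95, 89) = -95
bb (MIN): min(-90, 35) = -90
n (MAX): max(-28, -95, -90) = -28
bc (MIN): min(-77, 39, 78) = -77
bd (MIN): min(-65, -10) = -65
be (MIN): min(-8, -57) = -57
p (MAX): max(-77, -65, -57) = -57
S (MIN): min(14, -28, -57) = -57
top (MAX): max(-69, -11, -80, -57) = -11
At top, MAX picks Q (highest: -11).
At Q, MIN picks d (lowest: -11).
At d, MAX picks ab (highest: -11).
At ab, MIN picks cm (lowest: -11).
Terminal value -11.

cm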